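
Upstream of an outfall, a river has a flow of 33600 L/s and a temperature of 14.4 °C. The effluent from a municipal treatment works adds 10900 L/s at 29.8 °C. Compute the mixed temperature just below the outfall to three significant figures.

Flow-weighted mixing: C = (Q_r C_r + Q_w C_w)/(Q_r + Q_w)
= (33600×14.4 + 10900×29.8)/(33600 + 10900) = 808700/44500 = 18.17 °C.

18.2 °C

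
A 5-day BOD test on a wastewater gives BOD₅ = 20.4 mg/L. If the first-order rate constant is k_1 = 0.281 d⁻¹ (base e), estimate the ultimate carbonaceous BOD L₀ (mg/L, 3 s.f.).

BOD₅ = L₀(1 − e^(−5k_1)) ⇒ L₀ = BOD₅ / (1 − e^(−5×0.281))
= 20.4 / (1 − 0.2454) = 20.4 / 0.7546 = 27.03 mg/L.

L₀ ≈ 27.0 mg/L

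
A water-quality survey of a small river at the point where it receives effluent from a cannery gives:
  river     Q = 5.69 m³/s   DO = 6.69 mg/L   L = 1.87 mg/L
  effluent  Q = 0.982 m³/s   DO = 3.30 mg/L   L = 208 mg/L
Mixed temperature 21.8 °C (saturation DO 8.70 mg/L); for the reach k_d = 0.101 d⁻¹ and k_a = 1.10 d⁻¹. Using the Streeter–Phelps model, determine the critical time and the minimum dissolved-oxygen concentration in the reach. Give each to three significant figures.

t_c ≈ 0.917 d; minimum DO ≈ 6.00 mg/L

Mixed DO = (5.69×6.69 + 0.982×3.30)/(5.69+0.982) = 41.31/6.672 = 6.191 mg/L.
Mixed L₀ = (5.69×1.87 + 0.982×208)/(6.672) = 214.9/6.672 = 32.21 mg/L.
Initial deficit D₀ = C_s − DO₀ = 8.70 − 6.191 = 2.509 mg/L.
t_c = (1/0.9990) ln[(1.10/0.101)(1 − 2.509×0.9990/(0.101×32.21))] = 1.001 × ln(2.500) = 0.9171 d.
D_c = (0.101/1.10) × 32.21 × e^(−0.101×0.9171) = 0.09182 × 32.21 × 0.9115 = 2.696 mg/L.
Minimum DO = 8.70 − 2.696 = 6.004 mg/L.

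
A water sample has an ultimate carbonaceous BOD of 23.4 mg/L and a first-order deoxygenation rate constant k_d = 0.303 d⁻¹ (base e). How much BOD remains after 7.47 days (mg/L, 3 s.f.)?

L_t = L₀ e^(−k_d t) = 23.4 × e^(−0.303×7.47) = 23.4 × 0.1040 = 2.433 mg/L.

L ≈ 2.43 mg/L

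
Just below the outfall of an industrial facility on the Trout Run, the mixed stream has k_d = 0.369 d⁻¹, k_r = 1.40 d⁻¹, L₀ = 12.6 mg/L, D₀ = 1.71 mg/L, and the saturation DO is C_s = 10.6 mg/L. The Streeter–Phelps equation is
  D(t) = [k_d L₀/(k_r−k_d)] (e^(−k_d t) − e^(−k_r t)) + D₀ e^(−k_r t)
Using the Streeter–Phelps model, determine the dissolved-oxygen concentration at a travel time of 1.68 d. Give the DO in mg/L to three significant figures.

DO ≈ 8.44 mg/L

k_d L₀/(k_r−k_d) = 0.369×12.6/(1.40−0.369) = 4.649/1.031 = 4.510 mg/L.
e^(−k_d t) = e^(−0.369×1.680) = 0.5380; e^(−k_r t) = e^(−1.40×1.680) = 0.09518.
D = 4.510 × (0.5380 − 0.09518) + 1.71 × 0.09518 = 1.997 + 0.1628 = 2.160 mg/L.
DO = C_s − D = 10.6 − 2.160 = 8.440 mg/L.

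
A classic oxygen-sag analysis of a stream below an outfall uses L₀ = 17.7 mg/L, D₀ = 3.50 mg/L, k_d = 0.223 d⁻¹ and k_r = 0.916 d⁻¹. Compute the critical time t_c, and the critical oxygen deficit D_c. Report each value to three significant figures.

t_c ≈ 0.663 d; D_c ≈ 3.72 mg/L

With k_r/k_d = 4.108 and 1 − D₀(k_r−k_d)/(k_d L₀) = 0.3855,
t_c = ln(4.108 × 0.3855) / (0.916 − 0.223) = ln(1.583) / 0.6930 = 0.4596/0.6930 = 0.6632 d.
D_c = (k_d/k_r) L₀ e^(−k_d t_c) = (0.223/0.916) × 17.7 × e^(−0.223×0.6632) = 0.2434 × 17.7 × 0.8625 = 3.717 mg/L.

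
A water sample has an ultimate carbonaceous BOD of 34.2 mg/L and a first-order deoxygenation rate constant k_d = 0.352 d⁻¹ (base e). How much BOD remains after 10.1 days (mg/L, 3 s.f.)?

L_t = L₀ e^(−k_d t) = 34.2 × e^(−0.352×10.1) = 34.2 × 0.02858 = 0.9773 mg/L.

L ≈ 0.977 mg/L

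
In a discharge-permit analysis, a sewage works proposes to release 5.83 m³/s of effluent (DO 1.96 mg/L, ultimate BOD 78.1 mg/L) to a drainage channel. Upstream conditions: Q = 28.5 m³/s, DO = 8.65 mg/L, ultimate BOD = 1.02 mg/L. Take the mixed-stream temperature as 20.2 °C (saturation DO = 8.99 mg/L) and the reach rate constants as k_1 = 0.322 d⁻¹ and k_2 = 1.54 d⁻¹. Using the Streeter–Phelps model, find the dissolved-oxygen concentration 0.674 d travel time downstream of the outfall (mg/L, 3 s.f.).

Mixed DO = (28.5×8.65 + 5.83×1.96)/(28.5+5.83) = 258.0/34.33 = 7.514 mg/L.
Mixed L₀ = (28.5×1.02 + 5.83×78.1)/(34.33) = 484.4/34.33 = 14.11 mg/L.
Initial deficit D₀ = C_s − DO₀ = 8.99 − 7.514 = 1.476 mg/L.
D(0.674) = [0.322×14.11/(1.54−0.322)](e^(−0.322×0.674) − e^(−1.54×0.674)) + 1.476 e^(−1.54×0.674)
= 3.730 × (0.8049 − 0.3542) + 1.476 × 0.3542 = 2.204 mg/L.
DO = 8.99 − 2.204 = 6.786 mg/L.

DO ≈ 6.79 mg/L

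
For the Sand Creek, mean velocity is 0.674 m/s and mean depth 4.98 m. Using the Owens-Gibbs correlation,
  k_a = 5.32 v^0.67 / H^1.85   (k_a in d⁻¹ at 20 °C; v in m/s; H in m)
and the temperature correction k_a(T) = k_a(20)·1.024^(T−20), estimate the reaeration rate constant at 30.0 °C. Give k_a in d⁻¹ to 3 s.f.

k_a(20) = 5.32 × 0.674^0.67 / 4.98^1.85 = 5.32 × 0.7677 / 19.49 = 0.2095 d⁻¹.
k_a(30.0) = 0.2095 × 1.024^(30.0−20) = 0.2095 × 1.268 = 0.2656 d⁻¹.

k_a ≈ 0.266 d⁻¹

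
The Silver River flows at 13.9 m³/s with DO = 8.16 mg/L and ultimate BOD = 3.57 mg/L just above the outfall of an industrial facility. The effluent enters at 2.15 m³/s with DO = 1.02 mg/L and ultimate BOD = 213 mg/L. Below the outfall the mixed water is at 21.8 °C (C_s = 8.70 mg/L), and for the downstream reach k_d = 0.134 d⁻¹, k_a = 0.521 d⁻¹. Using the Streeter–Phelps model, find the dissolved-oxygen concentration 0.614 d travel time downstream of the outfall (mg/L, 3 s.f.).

DO ≈ 5.48 mg/L

Mixed DO = (13.9×8.16 + 2.15×1.02)/(13.9+2.15) = 115.6/16.05 = 7.204 mg/L.
Mixed L₀ = (13.9×3.57 + 2.15×213)/(16.05) = 507.6/16.05 = 31.62 mg/L.
Initial deficit D₀ = C_s − DO₀ = 8.70 − 7.204 = 1.496 mg/L.
D(0.614) = [0.134×31.62/(0.521−0.134)](e^(−0.134×0.614) − e^(−0.521×0.614)) + 1.496 e^(−0.521×0.614)
= 10.95 × (0.9210 − 0.7262) + 1.496 × 0.7262 = 3.220 mg/L.
DO = 8.70 − 3.220 = 5.480 mg/L.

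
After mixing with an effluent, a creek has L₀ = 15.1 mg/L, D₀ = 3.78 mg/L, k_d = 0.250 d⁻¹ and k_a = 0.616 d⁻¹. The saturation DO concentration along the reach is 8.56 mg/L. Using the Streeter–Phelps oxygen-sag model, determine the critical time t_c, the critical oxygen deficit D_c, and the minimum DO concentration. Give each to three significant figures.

t_c ≈ 1.22 d; D_c ≈ 4.52 mg/L; min DO ≈ 4.04 mg/L

t_c = [1/(k_a−k_d)] ln[(k_a/k_d)(1 − D₀(k_a−k_d)/(k_d L₀))]
= [1/(0.616−0.250)] ln[(0.616/0.250)(1 − 3.78×0.3660/(0.250×15.1))]
= (1/0.3660) ln[2.464 × 0.6335] = 2.732 × ln(1.561) = 2.732 × 0.4453 = 1.217 d.
L(t_c) = L₀ e^(−k_d t_c) = 15.1 × 0.7377 = 11.14 mg/L, and at the critical point k_a D_c = k_d L, so D_c = (0.250/0.616) × 11.14 = 4.521 mg/L.
Minimum DO = C_s − D_c = 8.56 − 4.521 = 4.039 mg/L.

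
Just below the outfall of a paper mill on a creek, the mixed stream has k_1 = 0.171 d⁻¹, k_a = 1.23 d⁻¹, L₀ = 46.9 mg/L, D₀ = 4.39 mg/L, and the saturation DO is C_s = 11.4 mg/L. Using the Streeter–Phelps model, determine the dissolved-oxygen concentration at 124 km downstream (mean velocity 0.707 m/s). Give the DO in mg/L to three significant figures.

DO ≈ 6.31 mg/L

Travel time t = x/v = 124 km / (0.707 m/s) = 124000 m / 0.707 m/s = 175400 s = 2.030 d.
k_1 L₀/(k_a−k_1) = 0.171×46.9/(1.23−0.171) = 8.020/1.059 = 7.573 mg/L.
e^(−k_1 t) = e^(−0.171×2.030) = 0.7067; e^(−k_a t) = e^(−1.23×2.030) = 0.08234.
D = 7.573 × (0.7067 − 0.08234) + 4.39 × 0.08234 = 4.728 + 0.3615 = 5.090 mg/L.
DO = C_s − D = 11.4 − 5.090 = 6.310 mg/L.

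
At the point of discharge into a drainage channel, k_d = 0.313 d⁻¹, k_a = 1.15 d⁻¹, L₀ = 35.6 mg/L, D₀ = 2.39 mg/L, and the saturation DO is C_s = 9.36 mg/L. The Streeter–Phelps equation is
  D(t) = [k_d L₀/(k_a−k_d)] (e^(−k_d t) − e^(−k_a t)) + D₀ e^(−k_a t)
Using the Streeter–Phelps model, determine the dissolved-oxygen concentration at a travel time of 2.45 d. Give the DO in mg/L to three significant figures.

k_d L₀/(k_a−k_d) = 0.313×35.6/(1.15−0.313) = 11.14/0.8370 = 13.31 mg/L.
e^(−k_d t) = e^(−0.313×2.450) = 0.4645; e^(−k_a t) = e^(−1.15×2.450) = 0.05976.
D = 13.31 × (0.4645 − 0.05976) + 2.39 × 0.05976 = 5.388 + 0.1428 = 5.531 mg/L.
DO = C_s − D = 9.36 − 5.531 = 3.829 mg/L.

DO ≈ 3.83 mg/L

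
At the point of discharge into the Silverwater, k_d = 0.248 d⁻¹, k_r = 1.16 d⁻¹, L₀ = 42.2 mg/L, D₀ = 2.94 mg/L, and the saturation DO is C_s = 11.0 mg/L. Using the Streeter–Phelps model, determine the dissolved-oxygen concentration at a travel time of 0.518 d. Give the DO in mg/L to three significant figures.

DO ≈ 5.59 mg/L

k_d L₀/(k_r−k_d) = 0.248×42.2/(1.16−0.248) = 10.47/0.9120 = 11.48 mg/L.
e^(−k_d t) = e^(−0.248×0.5180) = 0.8794; e^(−k_r t) = e^(−1.16×0.5180) = 0.5483.
D = 11.48 × (0.8794 − 0.5483) + 2.94 × 0.5483 = 3.800 + 1.612 = 5.412 mg/L.
DO = C_s − D = 11.0 − 5.412 = 5.588 mg/L.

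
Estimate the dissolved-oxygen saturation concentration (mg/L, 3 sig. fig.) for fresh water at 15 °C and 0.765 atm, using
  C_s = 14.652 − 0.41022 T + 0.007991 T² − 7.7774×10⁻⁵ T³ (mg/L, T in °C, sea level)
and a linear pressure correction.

At sea level: C_s = 14.652 − 0.41022×15 + 0.007991×15² − 7.7774×10⁻⁵×15³ = 10.03 mg/L.
Pressure correction: C_s' = 10.03 × 0.765 = 7.676 mg/L.

C_s ≈ 7.68 mg/L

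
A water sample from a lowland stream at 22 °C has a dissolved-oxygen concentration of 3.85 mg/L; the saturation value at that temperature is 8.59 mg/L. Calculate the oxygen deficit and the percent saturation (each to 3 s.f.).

D ≈ 4.74 mg/L; 44.8 % saturation

D = C_s − C = 8.59 − 3.85 = 4.74 mg/L.
% saturation = 3.85/8.59 × 100 = 44.8 %.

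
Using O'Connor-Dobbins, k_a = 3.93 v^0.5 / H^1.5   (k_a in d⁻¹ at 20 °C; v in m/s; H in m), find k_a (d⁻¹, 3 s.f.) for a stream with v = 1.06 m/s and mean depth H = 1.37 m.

k_a = 3.93 × 1.06^0.5 / 1.37^1.5 = 3.93 × 1.030 / 1.604 = 2.523 d⁻¹.

k_a ≈ 2.52 d⁻¹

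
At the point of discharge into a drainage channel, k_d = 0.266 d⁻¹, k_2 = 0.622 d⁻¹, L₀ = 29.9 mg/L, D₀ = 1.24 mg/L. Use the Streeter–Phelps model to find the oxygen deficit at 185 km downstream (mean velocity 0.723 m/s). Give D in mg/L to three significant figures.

Travel time t = x/v = 185 km / (0.723 m/s) = 185000 m / 0.723 m/s = 255900 s = 2.962 d.
k_d L₀/(k_2−k_d) = 0.266×29.9/(0.622−0.266) = 7.953/0.3560 = 22.34 mg/L.
e^(−k_d t) = e^(−0.266×2.962) = 0.4549; e^(−k_2 t) = e^(−0.622×2.962) = 0.1585.
D = 22.34 × (0.4549 − 0.1585) + 1.24 × 0.1585 = 6.621 + 0.1965 = 6.818 mg/L.

D ≈ 6.82 mg/L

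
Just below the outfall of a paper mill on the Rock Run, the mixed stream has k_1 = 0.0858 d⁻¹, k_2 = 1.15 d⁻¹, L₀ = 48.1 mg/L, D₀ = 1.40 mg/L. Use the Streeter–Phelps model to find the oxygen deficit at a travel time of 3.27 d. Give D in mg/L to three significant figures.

D ≈ 2.87 mg/L

k_1 L₀/(k_2−k_1) = 0.0858×48.1/(1.15−0.0858) = 4.127/1.064 = 3.878 mg/L.
e^(−k_1 t) = e^(−0.0858×3.270) = 0.7554; e^(−k_2 t) = e^(−1.15×3.270) = 0.02327.
D = 3.878 × (0.7554 − 0.02327) + 1.40 × 0.02327 = 2.839 + 0.03258 = 2.872 mg/L.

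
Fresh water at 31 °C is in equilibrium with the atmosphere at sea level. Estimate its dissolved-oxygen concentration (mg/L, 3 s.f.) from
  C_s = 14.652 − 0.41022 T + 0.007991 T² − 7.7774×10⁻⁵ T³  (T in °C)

C_s ≈ 7.30 mg/L

C_s = 14.652 − 0.41022×31 + 0.007991×31² − 7.7774×10⁻⁵×31³ = 7.298 mg/L.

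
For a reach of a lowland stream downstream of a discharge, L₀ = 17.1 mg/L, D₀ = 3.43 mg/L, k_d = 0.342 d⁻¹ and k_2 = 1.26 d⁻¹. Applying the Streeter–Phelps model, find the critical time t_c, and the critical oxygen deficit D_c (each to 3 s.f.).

t_c = [1/(k_2−k_d)] ln[(k_2/k_d)(1 − D₀(k_2−k_d)/(k_d L₀))]
= [1/(1.26−0.342)] ln[(1.26/0.342)(1 − 3.43×0.9180/(0.342×17.1))]
= (1/0.9180) ln[3.684 × 0.4616] = 1.089 × ln(1.701) = 1.089 × 0.5310 = 0.5784 d.
L(t_c) = L₀ e^(−k_d t_c) = 17.1 × 0.8205 = 14.03 mg/L, and at the critical point k_2 D_c = k_d L, so D_c = (0.342/1.26) × 14.03 = 3.808 mg/L.

t_c ≈ 0.578 d; D_c ≈ 3.81 mg/L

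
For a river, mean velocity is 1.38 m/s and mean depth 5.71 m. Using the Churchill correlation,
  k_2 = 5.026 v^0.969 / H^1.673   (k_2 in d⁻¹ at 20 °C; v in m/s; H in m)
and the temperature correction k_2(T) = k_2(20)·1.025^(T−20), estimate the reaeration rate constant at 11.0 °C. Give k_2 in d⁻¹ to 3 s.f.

k_2 ≈ 0.298 d⁻¹

k_2(20) = 5.026 × 1.38^0.969 / 5.71^1.673 = 5.026 × 1.366 / 18.44 = 0.3723 d⁻¹.
k_2(11.0) = 0.3723 × 1.025^(11.0−20) = 0.3723 × 0.8007 = 0.2981 d⁻¹.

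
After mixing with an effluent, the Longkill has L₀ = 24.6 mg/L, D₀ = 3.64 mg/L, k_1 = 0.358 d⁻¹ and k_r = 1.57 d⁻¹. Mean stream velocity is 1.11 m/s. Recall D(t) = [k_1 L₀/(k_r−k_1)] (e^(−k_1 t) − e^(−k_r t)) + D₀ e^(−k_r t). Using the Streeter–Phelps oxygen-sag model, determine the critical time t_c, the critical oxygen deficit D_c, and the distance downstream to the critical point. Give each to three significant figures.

t_c ≈ 0.646 d; D_c ≈ 4.45 mg/L; x_c ≈ 62.0 km

With k_r/k_1 = 4.385 and 1 − D₀(k_r−k_1)/(k_1 L₀) = 0.4991,
t_c = ln(4.385 × 0.4991) / (1.57 − 0.358) = ln(2.189) / 1.212 = 0.7833/1.212 = 0.6463 d.
L(t_c) = L₀ e^(−k_1 t_c) = 24.6 × 0.7935 = 19.52 mg/L, and at the critical point k_r D_c = k_1 L, so D_c = (0.358/1.57) × 19.52 = 4.451 mg/L.
x_c = v t_c = 1.11 m/s × 0.6463 d × 86400 s/d = 61980 m ≈ 62.0 km.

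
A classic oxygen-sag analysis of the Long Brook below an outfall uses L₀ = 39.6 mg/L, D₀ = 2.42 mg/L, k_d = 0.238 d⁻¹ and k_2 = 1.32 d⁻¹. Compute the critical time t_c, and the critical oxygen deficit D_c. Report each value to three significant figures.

With k_2/k_d = 5.546 and 1 − D₀(k_2−k_d)/(k_d L₀) = 0.7222,
t_c = ln(5.546 × 0.7222) / (1.32 − 0.238) = ln(4.005) / 1.082 = 1.388/1.082 = 1.282 d.
L(t_c) = L₀ e^(−k_d t_c) = 39.6 × 0.7370 = 29.18 mg/L, and at the critical point k_2 D_c = k_d L, so D_c = (0.238/1.32) × 29.18 = 5.262 mg/L.

t_c ≈ 1.28 d; D_c ≈ 5.26 mg/L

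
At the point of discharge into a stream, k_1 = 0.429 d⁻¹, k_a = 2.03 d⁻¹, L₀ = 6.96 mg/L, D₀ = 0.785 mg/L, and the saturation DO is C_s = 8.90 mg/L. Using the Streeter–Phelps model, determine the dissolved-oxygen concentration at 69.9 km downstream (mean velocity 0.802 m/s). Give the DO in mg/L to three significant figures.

DO ≈ 7.83 mg/L

Travel time t = x/v = 69.9 km / (0.802 m/s) = 69900 m / 0.802 m/s = 87160 s = 1.009 d.
k_1 L₀/(k_a−k_1) = 0.429×6.96/(2.03−0.429) = 2.986/1.601 = 1.865 mg/L.
e^(−k_1 t) = e^(−0.429×1.009) = 0.6487; e^(−k_a t) = e^(−2.03×1.009) = 0.1290.
D = 1.865 × (0.6487 − 0.1290) + 0.785 × 0.1290 = 0.9692 + 0.1013 = 1.071 mg/L.
DO = C_s − D = 8.90 − 1.071 = 7.829 mg/L.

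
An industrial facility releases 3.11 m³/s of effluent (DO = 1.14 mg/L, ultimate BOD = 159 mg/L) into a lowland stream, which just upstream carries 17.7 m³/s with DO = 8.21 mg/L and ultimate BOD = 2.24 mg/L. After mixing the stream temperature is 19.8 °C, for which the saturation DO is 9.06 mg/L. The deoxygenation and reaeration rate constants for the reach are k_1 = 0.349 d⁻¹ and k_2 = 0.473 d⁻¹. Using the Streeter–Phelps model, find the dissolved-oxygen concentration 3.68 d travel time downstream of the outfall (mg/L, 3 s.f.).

Mixed DO = (17.7×8.21 + 3.11×1.14)/(17.7+3.11) = 148.9/20.81 = 7.153 mg/L.
Mixed L₀ = (17.7×2.24 + 3.11×159)/(20.81) = 534.1/20.81 = 25.67 mg/L.
Initial deficit D₀ = C_s − DO₀ = 9.06 − 7.153 = 1.907 mg/L.
D(3.68) = [0.349×25.67/(0.473−0.349)](e^(−0.349×3.68) − e^(−0.473×3.68)) + 1.907 e^(−0.473×3.68)
= 72.24 × (0.2768 − 0.1754) + 1.907 × 0.1754 = 7.662 mg/L.
DO = 9.06 − 7.662 = 1.398 mg/L.

DO ≈ 1.40 mg/L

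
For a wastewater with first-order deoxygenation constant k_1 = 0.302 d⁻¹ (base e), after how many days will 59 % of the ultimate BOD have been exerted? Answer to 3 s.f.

t ≈ 2.95 d

y/L₀ = 1 − e^(−k_1 t) = 0.59 ⇒ e^(−k_1 t) = 0.410
t = −ln(0.410) / 0.302 = 0.8916 / 0.302 = 2.952 d.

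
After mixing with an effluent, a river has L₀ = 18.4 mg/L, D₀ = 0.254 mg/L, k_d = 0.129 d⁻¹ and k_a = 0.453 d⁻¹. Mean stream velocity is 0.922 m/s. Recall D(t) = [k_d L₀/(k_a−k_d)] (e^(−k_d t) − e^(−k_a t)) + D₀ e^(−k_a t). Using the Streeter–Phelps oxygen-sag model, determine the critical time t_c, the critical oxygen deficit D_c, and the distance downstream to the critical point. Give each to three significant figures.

At the critical point dD/dt = 0, so k_d L₀ e^(−k_d t) = k_a D. Substituting D(t) from the Streeter–Phelps equation and solving for t gives
t_c = ln[(k_a/k_d)(1 − D₀(k_a−k_d)/(k_d L₀))] / (k_a−k_d).
Here k_a−k_d = 0.3240 d⁻¹ and 1 − D₀(k_a−k_d)/(k_d L₀) = 1 − 0.254×0.3240/(0.129×18.4) = 0.9653, so
t_c = ln(3.512 × 0.9653) / 0.3240 = 1.221 / 0.3240 = 3.768 d.
L(t_c) = L₀ e^(−k_d t_c) = 18.4 × 0.6150 = 11.32 mg/L, and at the critical point k_a D_c = k_d L, so D_c = (0.129/0.453) × 11.32 = 3.223 mg/L.
x_c = v t_c = 0.922 m/s × 3.768 d × 86400 s/d = 300200 m ≈ 300 km.

t_c ≈ 3.77 d; D_c ≈ 3.22 mg/L; x_c ≈ 300 km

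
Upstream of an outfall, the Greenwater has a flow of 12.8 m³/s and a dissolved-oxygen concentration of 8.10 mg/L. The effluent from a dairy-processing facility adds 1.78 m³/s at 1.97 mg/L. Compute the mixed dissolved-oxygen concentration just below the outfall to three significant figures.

7.35 mg/L

Flow-weighted mixing: C = (Q_r C_r + Q_w C_w)/(Q_r + Q_w)
= (12.8×8.10 + 1.78×1.97)/(12.8 + 1.78) = 107.2/14.58 = 7.352 mg/L.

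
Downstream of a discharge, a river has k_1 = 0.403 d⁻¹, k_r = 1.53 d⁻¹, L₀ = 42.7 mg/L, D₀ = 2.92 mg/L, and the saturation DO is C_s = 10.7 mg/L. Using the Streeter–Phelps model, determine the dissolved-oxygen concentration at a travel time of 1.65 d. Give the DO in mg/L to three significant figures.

k_1 L₀/(k_r−k_1) = 0.403×42.7/(1.53−0.403) = 17.21/1.127 = 15.27 mg/L.
e^(−k_1 t) = e^(−0.403×1.650) = 0.5143; e^(−k_r t) = e^(−1.53×1.650) = 0.08010.
D = 15.27 × (0.5143 − 0.08010) + 2.92 × 0.08010 = 6.630 + 0.2339 = 6.864 mg/L.
DO = C_s − D = 10.7 − 6.864 = 3.836 mg/L.

DO ≈ 3.84 mg/L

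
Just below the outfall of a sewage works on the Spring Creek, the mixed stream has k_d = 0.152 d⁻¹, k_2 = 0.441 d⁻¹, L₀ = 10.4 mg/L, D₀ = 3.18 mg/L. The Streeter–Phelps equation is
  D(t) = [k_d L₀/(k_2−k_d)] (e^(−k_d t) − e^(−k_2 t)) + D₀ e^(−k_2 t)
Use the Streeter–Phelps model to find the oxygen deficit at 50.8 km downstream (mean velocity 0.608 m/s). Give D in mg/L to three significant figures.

D ≈ 3.23 mg/L

Travel time t = x/v = 50.8 km / (0.608 m/s) = 50800 m / 0.608 m/s = 83550 s = 0.9670 d.
k_d L₀/(k_2−k_d) = 0.152×10.4/(0.441−0.152) = 1.581/0.2890 = 5.470 mg/L.
e^(−k_d t) = e^(−0.152×0.9670) = 0.8633; e^(−k_2 t) = e^(−0.441×0.9670) = 0.6528.
D = 5.470 × (0.8633 − 0.6528) + 3.18 × 0.6528 = 1.151 + 2.076 = 3.227 mg/L.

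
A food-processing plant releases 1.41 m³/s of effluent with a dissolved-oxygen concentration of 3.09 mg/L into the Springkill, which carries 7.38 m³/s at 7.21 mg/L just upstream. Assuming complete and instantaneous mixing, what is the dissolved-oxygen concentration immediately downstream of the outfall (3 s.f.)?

6.55 mg/L

Flow-weighted mixing: C = (Q_r C_r + Q_w C_w)/(Q_r + Q_w)
= (7.38×7.21 + 1.41×3.09)/(7.38 + 1.41) = 57.57/8.790 = 6.549 mg/L.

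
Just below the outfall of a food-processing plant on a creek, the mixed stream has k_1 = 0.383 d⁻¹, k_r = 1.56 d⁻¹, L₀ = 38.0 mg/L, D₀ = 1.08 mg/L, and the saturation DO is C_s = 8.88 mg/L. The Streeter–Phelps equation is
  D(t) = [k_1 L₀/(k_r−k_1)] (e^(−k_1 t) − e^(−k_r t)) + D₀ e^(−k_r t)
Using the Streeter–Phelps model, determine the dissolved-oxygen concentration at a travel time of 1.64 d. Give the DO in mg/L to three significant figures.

k_1 L₀/(k_r−k_1) = 0.383×38.0/(1.56−0.383) = 14.55/1.177 = 12.37 mg/L.
e^(−k_1 t) = e^(−0.383×1.640) = 0.5336; e^(−k_r t) = e^(−1.56×1.640) = 0.07743.
D = 12.37 × (0.5336 − 0.07743) + 1.08 × 0.07743 = 5.641 + 0.08362 = 5.724 mg/L.
DO = C_s − D = 8.88 − 5.724 = 3.156 mg/L.

DO ≈ 3.16 mg/L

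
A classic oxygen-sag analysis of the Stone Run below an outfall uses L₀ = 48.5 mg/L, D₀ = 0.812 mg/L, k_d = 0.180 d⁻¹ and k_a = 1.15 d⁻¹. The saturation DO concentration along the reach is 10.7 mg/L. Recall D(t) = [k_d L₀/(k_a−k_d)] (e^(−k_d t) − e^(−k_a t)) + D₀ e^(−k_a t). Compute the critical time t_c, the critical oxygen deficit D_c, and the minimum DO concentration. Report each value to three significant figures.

t_c = [1/(k_a−k_d)] ln[(k_a/k_d)(1 − D₀(k_a−k_d)/(k_d L₀))]
= [1/(1.15−0.180)] ln[(1.15/0.180)(1 − 0.812×0.9700/(0.180×48.5))]
= (1/0.9700) ln[6.389 × 0.9098] = 1.031 × ln(5.812) = 1.031 × 1.760 = 1.814 d.
D_c = (k_d/k_a) L₀ e^(−k_d t_c) = (0.180/1.15) × 48.5 × e^(−0.180×1.814) = 0.1565 × 48.5 × 0.7214 = 5.476 mg/L.
Minimum DO = C_s − D_c = 10.7 − 5.476 = 5.224 mg/L.

t_c ≈ 1.81 d; D_c ≈ 5.48 mg/L; min DO ≈ 5.22 mg/L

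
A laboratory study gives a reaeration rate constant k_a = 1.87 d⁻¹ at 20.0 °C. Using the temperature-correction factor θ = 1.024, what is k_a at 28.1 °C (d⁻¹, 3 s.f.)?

k_a(T₂) = k_a(T₁) · θ^(T₂−T₁) = 1.87 × 1.024^(28.1−20.0)
= 1.87 × 1.024^8.10 = 1.87 × 1.212 = 2.266 d⁻¹.

k_a ≈ 2.27 d⁻¹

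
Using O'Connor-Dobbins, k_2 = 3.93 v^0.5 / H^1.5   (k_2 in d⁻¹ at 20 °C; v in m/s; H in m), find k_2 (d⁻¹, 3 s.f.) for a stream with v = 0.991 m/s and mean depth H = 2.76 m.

k_2 = 3.93 × 0.991^0.5 / 2.76^1.5 = 3.93 × 0.9955 / 4.585 = 0.8532 d⁻¹.

k_2 ≈ 0.853 d⁻¹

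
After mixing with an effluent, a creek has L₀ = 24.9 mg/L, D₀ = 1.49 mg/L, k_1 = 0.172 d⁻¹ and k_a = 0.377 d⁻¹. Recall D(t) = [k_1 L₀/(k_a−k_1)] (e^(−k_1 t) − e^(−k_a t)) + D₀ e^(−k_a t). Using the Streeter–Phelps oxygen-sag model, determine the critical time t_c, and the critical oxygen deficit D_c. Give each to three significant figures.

t_c = [1/(k_a−k_1)] ln[(k_a/k_1)(1 − D₀(k_a−k_1)/(k_1 L₀))]
= [1/(0.377−0.172)] ln[(0.377/0.172)(1 − 1.49×0.2050/(0.172×24.9))]
= (1/0.2050) ln[2.192 × 0.9287] = 4.878 × ln(2.036) = 4.878 × 0.7108 = 3.467 d.
L(t_c) = L₀ e^(−k_1 t_c) = 24.9 × 0.5508 = 13.72 mg/L, and at the critical point k_a D_c = k_1 L, so D_c = (0.172/0.377) × 13.72 = 6.257 mg/L.

t_c ≈ 3.47 d; D_c ≈ 6.26 mg/L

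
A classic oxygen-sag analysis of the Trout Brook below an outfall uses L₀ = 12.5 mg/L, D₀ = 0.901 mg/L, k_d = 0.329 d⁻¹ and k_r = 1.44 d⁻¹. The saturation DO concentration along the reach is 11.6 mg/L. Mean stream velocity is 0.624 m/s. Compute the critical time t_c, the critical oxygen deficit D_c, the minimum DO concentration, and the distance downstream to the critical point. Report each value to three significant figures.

t_c = [1/(k_r−k_d)] ln[(k_r/k_d)(1 − D₀(k_r−k_d)/(k_d L₀))]
= [1/(1.44−0.329)] ln[(1.44/0.329)(1 − 0.901×1.111/(0.329×12.5))]
= (1/1.111) ln[4.377 × 0.7566] = 0.9001 × ln(3.312) = 0.9001 × 1.197 = 1.078 d.
D_c = (k_d/k_r) L₀ e^(−k_d t_c) = (0.329/1.44) × 12.5 × e^(−0.329×1.078) = 0.2285 × 12.5 × 0.7015 = 2.003 mg/L.
Minimum DO = C_s − D_c = 11.6 − 2.003 = 9.597 mg/L.
x_c = v t_c = 0.624 m/s × 1.078 d × 86400 s/d = 58110 m ≈ 58.1 km.

t_c ≈ 1.08 d; D_c ≈ 2.00 mg/L; min DO ≈ 9.60 mg/L; x_c ≈ 58.1 km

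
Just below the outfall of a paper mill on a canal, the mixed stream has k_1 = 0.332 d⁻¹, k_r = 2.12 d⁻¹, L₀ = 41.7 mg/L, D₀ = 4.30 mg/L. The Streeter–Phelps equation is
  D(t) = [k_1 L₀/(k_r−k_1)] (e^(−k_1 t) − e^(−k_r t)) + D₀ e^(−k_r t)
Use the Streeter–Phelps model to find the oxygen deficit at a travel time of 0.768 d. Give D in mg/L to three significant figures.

k_1 L₀/(k_r−k_1) = 0.332×41.7/(2.12−0.332) = 13.84/1.788 = 7.743 mg/L.
e^(−k_1 t) = e^(−0.332×0.7680) = 0.7749; e^(−k_r t) = e^(−2.12×0.7680) = 0.1963.
D = 7.743 × (0.7749 − 0.1963) + 4.30 × 0.1963 = 4.480 + 0.8440 = 5.324 mg/L.

D ≈ 5.32 mg/L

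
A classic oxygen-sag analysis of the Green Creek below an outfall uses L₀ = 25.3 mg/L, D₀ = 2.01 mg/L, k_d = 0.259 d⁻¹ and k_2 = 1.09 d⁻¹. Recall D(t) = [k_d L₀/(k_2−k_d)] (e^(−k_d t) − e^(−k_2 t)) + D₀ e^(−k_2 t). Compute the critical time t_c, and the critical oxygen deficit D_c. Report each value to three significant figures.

t_c ≈ 1.38 d; D_c ≈ 4.21 mg/L

At the critical point dD/dt = 0, so k_d L₀ e^(−k_d t) = k_2 D. Substituting D(t) from the Streeter–Phelps equation and solving for t gives
t_c = ln[(k_2/k_d)(1 − D₀(k_2−k_d)/(k_d L₀))] / (k_2−k_d).
Here k_2−k_d = 0.8310 d⁻¹ and 1 − D₀(k_2−k_d)/(k_d L₀) = 1 − 2.01×0.8310/(0.259×25.3) = 0.7451, so
t_c = ln(4.208 × 0.7451) / 0.8310 = 1.143 / 0.8310 = 1.375 d.
L(t_c) = L₀ e^(−k_d t_c) = 25.3 × 0.7003 = 17.72 mg/L, and at the critical point k_2 D_c = k_d L, so D_c = (0.259/1.09) × 17.72 = 4.210 mg/L.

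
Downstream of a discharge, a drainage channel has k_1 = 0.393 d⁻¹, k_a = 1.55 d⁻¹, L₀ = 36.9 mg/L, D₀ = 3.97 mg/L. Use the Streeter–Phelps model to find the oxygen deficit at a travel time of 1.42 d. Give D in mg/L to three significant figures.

D ≈ 6.23 mg/L

k_1 L₀/(k_a−k_1) = 0.393×36.9/(1.55−0.393) = 14.50/1.157 = 12.53 mg/L.
e^(−k_1 t) = e^(−0.393×1.420) = 0.5723; e^(−k_a t) = e^(−1.55×1.420) = 0.1107.
D = 12.53 × (0.5723 − 0.1107) + 3.97 × 0.1107 = 5.786 + 0.4394 = 6.225 mg/L.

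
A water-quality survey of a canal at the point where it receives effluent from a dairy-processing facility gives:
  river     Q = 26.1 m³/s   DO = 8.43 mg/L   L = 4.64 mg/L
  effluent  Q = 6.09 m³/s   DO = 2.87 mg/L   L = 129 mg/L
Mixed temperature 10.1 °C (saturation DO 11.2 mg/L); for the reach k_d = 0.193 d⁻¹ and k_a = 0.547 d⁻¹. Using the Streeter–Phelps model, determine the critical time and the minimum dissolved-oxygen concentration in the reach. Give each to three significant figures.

Mixed DO = (26.1×8.43 + 6.09×2.87)/(26.1+6.09) = 237.5/32.19 = 7.378 mg/L.
Mixed L₀ = (26.1×4.64 + 6.09×129)/(32.19) = 906.7/32.19 = 28.17 mg/L.
Initial deficit D₀ = C_s − DO₀ = 11.2 − 7.378 = 3.822 mg/L.
t_c = (1/0.3540) ln[(0.547/0.193)(1 − 3.822×0.3540/(0.193×28.17))] = 2.825 × ln(2.129) = 2.134 d.
D_c = (0.193/0.547) × 28.17 × e^(−0.193×2.134) = 0.3528 × 28.17 × 0.6624 = 6.583 mg/L.
Minimum DO = 11.2 − 6.583 = 4.617 mg/L.

t_c ≈ 2.13 d; minimum DO ≈ 4.62 mg/L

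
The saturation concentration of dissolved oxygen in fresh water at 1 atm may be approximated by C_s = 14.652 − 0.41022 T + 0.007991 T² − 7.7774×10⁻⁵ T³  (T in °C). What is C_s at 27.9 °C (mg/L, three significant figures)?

C_s ≈ 7.74 mg/L

C_s = 14.652 − 0.41022×27.9 + 0.007991×27.9² − 7.7774×10⁻⁵×27.9³ = 7.738 mg/L.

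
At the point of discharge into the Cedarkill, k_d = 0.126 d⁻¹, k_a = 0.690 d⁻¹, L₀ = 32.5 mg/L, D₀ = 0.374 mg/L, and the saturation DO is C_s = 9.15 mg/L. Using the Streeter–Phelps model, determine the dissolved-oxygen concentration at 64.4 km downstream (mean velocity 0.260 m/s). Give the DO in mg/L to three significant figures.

DO ≈ 5.04 mg/L

Travel time t = x/v = 64.4 km / (0.260 m/s) = 64400 m / 0.260 m/s = 247700 s = 2.867 d.
k_d L₀/(k_a−k_d) = 0.126×32.5/(0.690−0.126) = 4.095/0.5640 = 7.261 mg/L.
e^(−k_d t) = e^(−0.126×2.867) = 0.6968; e^(−k_a t) = e^(−0.690×2.867) = 0.1383.
D = 7.261 × (0.6968 − 0.1383) + 0.374 × 0.1383 = 4.055 + 0.05174 = 4.107 mg/L.
DO = C_s − D = 9.15 − 4.107 = 5.043 mg/L.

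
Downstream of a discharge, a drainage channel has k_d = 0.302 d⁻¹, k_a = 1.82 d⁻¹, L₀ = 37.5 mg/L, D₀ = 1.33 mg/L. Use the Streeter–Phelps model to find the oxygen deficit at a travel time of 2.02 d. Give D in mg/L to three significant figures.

D ≈ 3.90 mg/L

k_d L₀/(k_a−k_d) = 0.302×37.5/(1.82−0.302) = 11.32/1.518 = 7.460 mg/L.
e^(−k_d t) = e^(−0.302×2.020) = 0.5433; e^(−k_a t) = e^(−1.82×2.020) = 0.02531.
D = 7.460 × (0.5433 − 0.02531) + 1.33 × 0.02531 = 3.865 + 0.03367 = 3.898 mg/L.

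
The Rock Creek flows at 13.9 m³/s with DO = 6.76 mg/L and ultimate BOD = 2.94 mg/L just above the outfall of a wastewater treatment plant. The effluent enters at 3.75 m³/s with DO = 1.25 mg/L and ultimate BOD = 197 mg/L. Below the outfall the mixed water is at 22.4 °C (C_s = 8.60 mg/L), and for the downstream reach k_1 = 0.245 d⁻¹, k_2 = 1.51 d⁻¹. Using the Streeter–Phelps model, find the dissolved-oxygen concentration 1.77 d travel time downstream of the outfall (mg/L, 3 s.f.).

Mixed DO = (13.9×6.76 + 3.75×1.25)/(13.9+3.75) = 98.65/17.65 = 5.589 mg/L.
Mixed L₀ = (13.9×2.94 + 3.75×197)/(17.65) = 779.6/17.65 = 44.17 mg/L.
Initial deficit D₀ = C_s − DO₀ = 8.60 − 5.589 = 3.011 mg/L.
D(1.77) = [0.245×44.17/(1.51−0.245)](e^(−0.245×1.77) − e^(−1.51×1.77)) + 3.011 e^(−1.51×1.77)
= 8.555 × (0.6481 − 0.06907) + 3.011 × 0.06907 = 5.162 mg/L.
DO = 8.60 − 5.162 = 3.438 mg/L.

DO ≈ 3.44 mg/L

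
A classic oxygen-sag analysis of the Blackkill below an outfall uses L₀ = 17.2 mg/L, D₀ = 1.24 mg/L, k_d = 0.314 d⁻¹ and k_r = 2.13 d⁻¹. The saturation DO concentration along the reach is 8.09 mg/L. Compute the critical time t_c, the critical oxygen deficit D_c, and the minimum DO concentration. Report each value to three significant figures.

With k_r/k_d = 6.783 and 1 − D₀(k_r−k_d)/(k_d L₀) = 0.5831,
t_c = ln(6.783 × 0.5831) / (2.13 − 0.314) = ln(3.955) / 1.816 = 1.375/1.816 = 0.7572 d.
D_c = (k_d/k_r) L₀ e^(−k_d t_c) = (0.314/2.13) × 17.2 × e^(−0.314×0.7572) = 0.1474 × 17.2 × 0.7884 = 1.999 mg/L.
Minimum DO = C_s − D_c = 8.09 − 1.999 = 6.091 mg/L.

t_c ≈ 0.757 d; D_c ≈ 2.00 mg/L; min DO ≈ 6.09 mg/L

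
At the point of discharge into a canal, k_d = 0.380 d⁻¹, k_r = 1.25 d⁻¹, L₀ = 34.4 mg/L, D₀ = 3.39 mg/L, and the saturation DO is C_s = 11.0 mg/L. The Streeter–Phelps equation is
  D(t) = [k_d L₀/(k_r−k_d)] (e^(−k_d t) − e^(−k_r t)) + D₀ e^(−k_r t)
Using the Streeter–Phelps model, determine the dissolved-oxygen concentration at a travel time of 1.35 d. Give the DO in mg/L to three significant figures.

DO ≈ 4.16 mg/L

k_d L₀/(k_r−k_d) = 0.380×34.4/(1.25−0.380) = 13.07/0.8700 = 15.03 mg/L.
e^(−k_d t) = e^(−0.380×1.350) = 0.5987; e^(−k_r t) = e^(−1.25×1.350) = 0.1850.
D = 15.03 × (0.5987 − 0.1850) + 3.39 × 0.1850 = 6.216 + 0.6271 = 6.843 mg/L.
DO = C_s − D = 11.0 − 6.843 = 4.157 mg/L.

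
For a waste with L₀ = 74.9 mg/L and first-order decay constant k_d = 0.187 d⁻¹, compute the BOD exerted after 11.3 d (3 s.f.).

y_t = L₀(1 − e^(−k_d t)) = 74.9 × (1 − e^(−0.187×11.3))
= 74.9 × (1 − 0.1209) = 74.9 × 0.8791 = 65.85 mg/L.

y ≈ 65.8 mg/L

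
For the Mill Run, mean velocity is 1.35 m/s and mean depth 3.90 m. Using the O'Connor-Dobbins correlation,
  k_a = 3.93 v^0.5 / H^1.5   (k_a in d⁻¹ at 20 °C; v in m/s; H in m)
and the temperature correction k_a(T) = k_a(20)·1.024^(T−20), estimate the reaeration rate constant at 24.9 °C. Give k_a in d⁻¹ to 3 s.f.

k_a(20) = 3.93 × 1.35^0.5 / 3.90^1.5 = 3.93 × 1.162 / 7.702 = 0.5929 d⁻¹.
k_a(24.9) = 0.5929 × 1.024^(24.9−20) = 0.5929 × 1.123 = 0.6659 d⁻¹.

k_a ≈ 0.666 d⁻¹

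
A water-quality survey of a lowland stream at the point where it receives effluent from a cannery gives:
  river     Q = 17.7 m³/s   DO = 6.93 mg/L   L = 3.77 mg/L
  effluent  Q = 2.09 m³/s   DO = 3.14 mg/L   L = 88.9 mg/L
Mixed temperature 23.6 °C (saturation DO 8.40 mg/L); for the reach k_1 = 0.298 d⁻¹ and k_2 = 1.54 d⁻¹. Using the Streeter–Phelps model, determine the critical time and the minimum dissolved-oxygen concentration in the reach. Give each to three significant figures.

t_c ≈ 0.563 d; minimum DO ≈ 6.31 mg/L

Mixed DO = (17.7×6.93 + 2.09×3.14)/(17.7+2.09) = 129.2/19.79 = 6.530 mg/L.
Mixed L₀ = (17.7×3.77 + 2.09×88.9)/(19.79) = 252.5/19.79 = 12.76 mg/L.
Initial deficit D₀ = C_s − DO₀ = 8.40 − 6.530 = 1.870 mg/L.
t_c = (1/1.242) ln[(1.54/0.298)(1 − 1.870×1.242/(0.298×12.76))] = 0.8052 × ln(2.011) = 0.5625 d.
D_c = (0.298/1.54) × 12.76 × e^(−0.298×0.5625) = 0.1935 × 12.76 × 0.8457 = 2.088 mg/L.
Minimum DO = 8.40 − 2.088 = 6.312 mg/L.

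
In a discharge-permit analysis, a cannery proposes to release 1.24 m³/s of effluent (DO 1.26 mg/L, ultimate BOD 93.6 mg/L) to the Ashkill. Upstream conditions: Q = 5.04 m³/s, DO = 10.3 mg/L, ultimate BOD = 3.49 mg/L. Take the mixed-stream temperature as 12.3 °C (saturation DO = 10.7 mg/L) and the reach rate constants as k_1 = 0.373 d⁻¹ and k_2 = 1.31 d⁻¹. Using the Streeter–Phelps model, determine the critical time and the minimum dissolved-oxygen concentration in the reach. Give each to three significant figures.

t_c ≈ 1.02 d; minimum DO ≈ 6.56 mg/L

Mixed DO = (5.04×10.3 + 1.24×1.26)/(5.04+1.24) = 53.47/6.280 = 8.515 mg/L.
Mixed L₀ = (5.04×3.49 + 1.24×93.6)/(6.280) = 133.7/6.280 = 21.28 mg/L.
Initial deficit D₀ = C_s − DO₀ = 10.7 − 8.515 = 2.185 mg/L.
t_c = (1/0.9370) ln[(1.31/0.373)(1 − 2.185×0.9370/(0.373×21.28))] = 1.067 × ln(2.606) = 1.022 d.
D_c = (0.373/1.31) × 21.28 × e^(−0.373×1.022) = 0.2847 × 21.28 × 0.6830 = 4.139 mg/L.
Minimum DO = 10.7 − 4.139 = 6.561 mg/L.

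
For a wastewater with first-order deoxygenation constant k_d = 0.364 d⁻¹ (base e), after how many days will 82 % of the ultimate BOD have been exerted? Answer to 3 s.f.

t ≈ 4.71 d

y/L₀ = 1 − e^(−k_d t) = 0.82 ⇒ e^(−k_d t) = 0.180
t = −ln(0.180) / 0.364 = 1.715 / 0.364 = 4.711 d.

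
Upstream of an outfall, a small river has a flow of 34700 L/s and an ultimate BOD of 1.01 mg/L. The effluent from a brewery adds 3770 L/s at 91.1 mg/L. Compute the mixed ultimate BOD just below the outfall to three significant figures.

9.84 mg/L

Flow-weighted mixing: C = (Q_r C_r + Q_w C_w)/(Q_r + Q_w)
= (34700×1.01 + 3770×91.1)/(34700 + 3770) = 378500/38470 = 9.839 mg/L.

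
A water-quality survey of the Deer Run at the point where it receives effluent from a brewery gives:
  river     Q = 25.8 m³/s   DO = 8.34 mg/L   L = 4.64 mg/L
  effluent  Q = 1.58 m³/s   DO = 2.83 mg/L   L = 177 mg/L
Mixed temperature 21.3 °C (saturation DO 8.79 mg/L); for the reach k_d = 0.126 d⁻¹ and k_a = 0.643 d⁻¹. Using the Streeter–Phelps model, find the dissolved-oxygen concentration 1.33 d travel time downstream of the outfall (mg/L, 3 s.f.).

DO ≈ 6.97 mg/L

Mixed DO = (25.8×8.34 + 1.58×2.83)/(25.8+1.58) = 219.6/27.38 = 8.022 mg/L.
Mixed L₀ = (25.8×4.64 + 1.58×177)/(27.38) = 399.4/27.38 = 14.59 mg/L.
Initial deficit D₀ = C_s − DO₀ = 8.79 − 8.022 = 0.7680 mg/L.
D(1.33) = [0.126×14.59/(0.643−0.126)](e^(−0.126×1.33) − e^(−0.643×1.33)) + 0.7680 e^(−0.643×1.33)
= 3.555 × (0.8457 − 0.4252) + 0.7680 × 0.4252 = 1.821 mg/L.
DO = 8.79 − 1.821 = 6.969 mg/L.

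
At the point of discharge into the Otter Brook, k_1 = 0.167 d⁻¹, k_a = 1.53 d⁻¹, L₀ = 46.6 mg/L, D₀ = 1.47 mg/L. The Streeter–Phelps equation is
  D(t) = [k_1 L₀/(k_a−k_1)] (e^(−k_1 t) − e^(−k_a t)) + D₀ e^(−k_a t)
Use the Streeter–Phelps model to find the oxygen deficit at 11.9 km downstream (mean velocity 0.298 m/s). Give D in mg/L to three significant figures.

Travel time t = x/v = 11.9 km / (0.298 m/s) = 11900 m / 0.298 m/s = 39930 s = 0.4622 d.
k_1 L₀/(k_a−k_1) = 0.167×46.6/(1.53−0.167) = 7.782/1.363 = 5.710 mg/L.
e^(−k_1 t) = e^(−0.167×0.4622) = 0.9257; e^(−k_a t) = e^(−1.53×0.4622) = 0.4930.
D = 5.710 × (0.9257 − 0.4930) + 1.47 × 0.4930 = 2.470 + 0.7248 = 3.195 mg/L.

D ≈ 3.20 mg/L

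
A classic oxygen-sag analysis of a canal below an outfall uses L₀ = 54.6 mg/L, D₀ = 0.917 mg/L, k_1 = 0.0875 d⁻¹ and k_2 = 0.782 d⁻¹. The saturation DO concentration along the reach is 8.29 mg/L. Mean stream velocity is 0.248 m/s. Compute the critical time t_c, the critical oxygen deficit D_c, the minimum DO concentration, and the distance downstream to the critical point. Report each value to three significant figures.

With k_2/k_1 = 8.937 and 1 − D₀(k_2−k_1)/(k_1 L₀) = 0.8667,
t_c = ln(8.937 × 0.8667) / (0.782 − 0.0875) = ln(7.746) / 0.6945 = 2.047/0.6945 = 2.948 d.
L(t_c) = L₀ e^(−k_1 t_c) = 54.6 × 0.7727 = 42.19 mg/L, and at the critical point k_2 D_c = k_1 L, so D_c = (0.0875/0.782) × 42.19 = 4.720 mg/L.
Minimum DO = C_s − D_c = 8.29 − 4.720 = 3.570 mg/L.
x_c = v t_c = 0.248 m/s × 2.948 d × 86400 s/d = 63160 m ≈ 63.2 km.

t_c ≈ 2.95 d; D_c ≈ 4.72 mg/L; min DO ≈ 3.57 mg/L; x_c ≈ 63.2 km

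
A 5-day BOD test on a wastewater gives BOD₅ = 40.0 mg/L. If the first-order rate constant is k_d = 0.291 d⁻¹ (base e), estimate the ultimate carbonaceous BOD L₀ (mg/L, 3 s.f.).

BOD₅ = L₀(1 − e^(−5k_d)) ⇒ L₀ = BOD₅ / (1 − e^(−5×0.291))
= 40.0 / (1 − 0.2334) = 40.0 / 0.7666 = 52.18 mg/L.

L₀ ≈ 52.2 mg/L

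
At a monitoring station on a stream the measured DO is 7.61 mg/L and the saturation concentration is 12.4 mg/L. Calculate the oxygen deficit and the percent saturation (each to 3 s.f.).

D ≈ 4.79 mg/L; 61.4 % saturation

D = C_s − C = 12.4 − 7.61 = 4.79 mg/L.
% saturation = 7.61/12.4 × 100 = 61.4 %.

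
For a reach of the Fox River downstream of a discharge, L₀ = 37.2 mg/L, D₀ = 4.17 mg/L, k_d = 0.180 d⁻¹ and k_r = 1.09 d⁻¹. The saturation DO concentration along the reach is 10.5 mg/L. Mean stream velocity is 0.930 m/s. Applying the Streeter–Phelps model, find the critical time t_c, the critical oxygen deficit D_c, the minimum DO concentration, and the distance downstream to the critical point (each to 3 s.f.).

With k_r/k_d = 6.056 and 1 − D₀(k_r−k_d)/(k_d L₀) = 0.4333,
t_c = ln(6.056 × 0.4333) / (1.09 − 0.180) = ln(2.624) / 0.9100 = 0.9646/0.9100 = 1.060 d.
L(t_c) = L₀ e^(−k_d t_c) = 37.2 × 0.8263 = 30.74 mg/L, and at the critical point k_r D_c = k_d L, so D_c = (0.180/1.09) × 30.74 = 5.076 mg/L.
Minimum DO = C_s − D_c = 10.5 − 5.076 = 5.424 mg/L.
x_c = v t_c = 0.930 m/s × 1.060 d × 86400 s/d = 85180 m ≈ 85.2 km.

t_c ≈ 1.06 d; D_c ≈ 5.08 mg/L; min DO ≈ 5.42 mg/L; x_c ≈ 85.2 km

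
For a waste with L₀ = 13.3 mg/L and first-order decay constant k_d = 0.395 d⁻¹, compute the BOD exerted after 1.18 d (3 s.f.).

y ≈ 4.95 mg/L

y_t = L₀(1 − e^(−k_d t)) = 13.3 × (1 − e^(−0.395×1.18))
= 13.3 × (1 − 0.6274) = 13.3 × 0.3726 = 4.955 mg/L.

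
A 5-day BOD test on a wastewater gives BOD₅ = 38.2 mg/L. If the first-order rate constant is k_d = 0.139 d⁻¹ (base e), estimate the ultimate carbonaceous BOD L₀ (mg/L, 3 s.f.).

L₀ ≈ 76.3 mg/L

BOD₅ = L₀(1 − e^(−5k_d)) ⇒ L₀ = BOD₅ / (1 − e^(−5×0.139))
= 38.2 / (1 − 0.4991) = 38.2 / 0.5009 = 76.26 mg/L.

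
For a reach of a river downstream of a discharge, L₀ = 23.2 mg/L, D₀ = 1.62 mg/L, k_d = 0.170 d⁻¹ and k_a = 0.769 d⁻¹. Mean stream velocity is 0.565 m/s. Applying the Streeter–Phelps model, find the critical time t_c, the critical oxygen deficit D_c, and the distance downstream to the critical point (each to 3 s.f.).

t_c ≈ 2.05 d; D_c ≈ 3.62 mg/L; x_c ≈ 100 km

With k_a/k_d = 4.524 and 1 − D₀(k_a−k_d)/(k_d L₀) = 0.7540,
t_c = ln(4.524 × 0.7540) / (0.769 − 0.170) = ln(3.411) / 0.5990 = 1.227/0.5990 = 2.048 d.
L(t_c) = L₀ e^(−k_d t_c) = 23.2 × 0.7060 = 16.38 mg/L, and at the critical point k_a D_c = k_d L, so D_c = (0.170/0.769) × 16.38 = 3.621 mg/L.
x_c = v t_c = 0.565 m/s × 2.048 d × 86400 s/d = 99990 m ≈ 100 km.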